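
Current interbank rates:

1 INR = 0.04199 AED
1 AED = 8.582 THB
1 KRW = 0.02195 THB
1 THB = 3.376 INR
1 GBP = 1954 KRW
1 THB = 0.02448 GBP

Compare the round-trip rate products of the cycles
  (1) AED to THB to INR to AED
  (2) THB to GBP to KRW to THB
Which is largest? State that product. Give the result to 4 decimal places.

1.2166

(1) 8.582 × 3.376 × 0.04199 = 1.21657
(2) 0.02448 × 1954 × 0.02195 = 1.04995
Highest is cycle (1) at 1.2166 (>1, arbitrage).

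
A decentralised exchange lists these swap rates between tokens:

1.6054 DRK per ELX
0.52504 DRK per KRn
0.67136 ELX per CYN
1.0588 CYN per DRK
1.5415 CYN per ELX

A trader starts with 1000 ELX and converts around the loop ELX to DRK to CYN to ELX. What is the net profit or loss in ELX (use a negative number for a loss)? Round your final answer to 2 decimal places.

141.18

1000 ELX × 1.6054 = 1605.4 DRK
1605.4 DRK × 1.0588 = 1699.79752 CYN
1699.79752 CYN × 0.67136 = 1141.1760630272 ELX
Net change: 1141.1760630272 − 1000 = 141.1760630272 ELX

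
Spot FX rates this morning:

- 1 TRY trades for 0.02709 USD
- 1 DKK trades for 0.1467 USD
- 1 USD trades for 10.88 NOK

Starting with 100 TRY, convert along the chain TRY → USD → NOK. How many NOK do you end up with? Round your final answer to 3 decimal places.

29.474

100 TRY × 0.02709 = 2.709 USD
2.709 USD × 10.88 = 29.47392 NOK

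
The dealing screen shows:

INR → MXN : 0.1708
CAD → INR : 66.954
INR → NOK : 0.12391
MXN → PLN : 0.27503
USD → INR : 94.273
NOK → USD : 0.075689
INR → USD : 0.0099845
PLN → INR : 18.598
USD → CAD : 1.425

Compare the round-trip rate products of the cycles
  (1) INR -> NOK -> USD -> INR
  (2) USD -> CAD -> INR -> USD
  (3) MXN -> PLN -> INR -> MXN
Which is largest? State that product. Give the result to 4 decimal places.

(1) 0.12391 × 0.075689 × 94.273 = 0.88415
(2) 1.425 × 66.954 × 0.0099845 = 0.95262
(3) 0.27503 × 18.598 × 0.1708 = 0.87364
Highest is cycle (2) at 0.9526 (≤1, no arbitrage).

0.9526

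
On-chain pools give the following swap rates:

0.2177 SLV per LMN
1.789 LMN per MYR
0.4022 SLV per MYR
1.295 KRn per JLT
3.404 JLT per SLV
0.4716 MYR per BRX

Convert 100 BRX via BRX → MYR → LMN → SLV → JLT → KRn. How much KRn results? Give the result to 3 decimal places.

80.966

100 BRX × 0.4716 = 47.16 MYR
47.16 MYR × 1.789 = 84.36924 LMN
84.36924 LMN × 0.2177 = 18.367183548 SLV
18.367183548 SLV × 3.404 = 62.521892797392 JLT
62.521892797392 JLT × 1.295 = 80.96585117262264 KRn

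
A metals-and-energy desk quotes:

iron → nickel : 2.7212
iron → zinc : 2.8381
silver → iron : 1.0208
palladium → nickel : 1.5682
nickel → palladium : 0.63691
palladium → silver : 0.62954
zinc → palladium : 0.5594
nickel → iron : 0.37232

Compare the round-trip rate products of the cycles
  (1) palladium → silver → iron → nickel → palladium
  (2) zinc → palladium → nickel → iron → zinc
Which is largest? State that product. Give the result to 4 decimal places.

(1) 0.62954 × 1.0208 × 2.7212 × 0.63691 = 1.11379
(2) 0.5594 × 1.5682 × 0.37232 × 2.8381 = 0.92697
Highest is cycle (1) at 1.1138 (>1, arbitrage).

1.1138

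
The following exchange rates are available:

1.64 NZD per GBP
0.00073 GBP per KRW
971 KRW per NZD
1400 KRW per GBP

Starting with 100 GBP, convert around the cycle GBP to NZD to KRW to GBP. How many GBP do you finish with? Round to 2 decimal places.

116.25

100 GBP × 1.64 = 164 NZD
164 NZD × 971 = 159244 KRW
159244 KRW × 0.00073 = 116.24812 GBP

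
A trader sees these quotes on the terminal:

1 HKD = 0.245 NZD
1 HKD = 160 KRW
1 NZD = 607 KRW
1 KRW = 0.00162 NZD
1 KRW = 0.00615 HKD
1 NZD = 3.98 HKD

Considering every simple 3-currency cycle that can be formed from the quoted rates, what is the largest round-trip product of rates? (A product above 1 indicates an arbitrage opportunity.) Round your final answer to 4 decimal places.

KRW→NZD→HKD→KRW: 0.00162 × 3.98 × 160 = 1.03162
KRW→HKD→NZD→KRW: 0.00615 × 0.245 × 607 = 0.91460
Maximum is KRW→NZD→HKD→KRW at 1.0316; arbitrage exists.

1.0316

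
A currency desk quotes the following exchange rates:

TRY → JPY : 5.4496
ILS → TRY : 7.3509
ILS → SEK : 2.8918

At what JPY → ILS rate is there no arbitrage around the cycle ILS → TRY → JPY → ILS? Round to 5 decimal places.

0.02496

Known legs of the cycle: 7.3509 × 5.4496 = 40.05946464
For no arbitrage the full-cycle product must be 1, so the missing rate is 1 / 40.05946464 ≈ 0.0249629.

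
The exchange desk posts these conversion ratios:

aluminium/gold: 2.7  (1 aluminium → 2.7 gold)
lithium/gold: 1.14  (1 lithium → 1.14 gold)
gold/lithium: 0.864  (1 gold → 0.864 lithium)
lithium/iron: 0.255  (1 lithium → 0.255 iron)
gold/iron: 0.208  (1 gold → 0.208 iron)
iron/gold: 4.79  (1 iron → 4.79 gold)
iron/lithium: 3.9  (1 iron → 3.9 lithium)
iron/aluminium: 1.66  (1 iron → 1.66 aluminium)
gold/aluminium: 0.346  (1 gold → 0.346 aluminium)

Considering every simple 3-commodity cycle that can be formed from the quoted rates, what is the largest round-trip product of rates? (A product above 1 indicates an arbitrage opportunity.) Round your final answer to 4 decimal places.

iron→gold→lithium→iron: 4.79 × 0.864 × 0.255 = 1.05533
aluminium→gold→iron→aluminium: 2.7 × 0.208 × 1.66 = 0.93226
iron→lithium→gold→iron: 3.9 × 1.14 × 0.208 = 0.92477
Maximum is iron→gold→lithium→iron at 1.0553; arbitrage exists.

1.0553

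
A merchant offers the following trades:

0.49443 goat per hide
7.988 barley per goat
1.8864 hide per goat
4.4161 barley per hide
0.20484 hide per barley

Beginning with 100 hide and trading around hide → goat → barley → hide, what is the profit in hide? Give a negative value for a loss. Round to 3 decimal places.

-19.098

100 hide × 0.49443 = 49.443 goat
49.443 goat × 7.988 = 394.950684 barley
394.950684 barley × 0.20484 = 80.90169811056 hide
Net change: 80.90169811056 − 100 = -19.09830188944 hide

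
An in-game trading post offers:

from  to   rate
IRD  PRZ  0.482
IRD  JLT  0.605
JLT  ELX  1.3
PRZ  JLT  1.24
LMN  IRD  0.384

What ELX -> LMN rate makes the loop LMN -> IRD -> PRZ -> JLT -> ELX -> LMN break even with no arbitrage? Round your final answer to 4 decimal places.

3.3516

Known legs of the cycle: 0.384 × 0.482 × 1.24 × 1.3 = 0.298361856
For no arbitrage the full-cycle product must be 1, so the missing rate is 1 / 0.298361856 ≈ 3.351635.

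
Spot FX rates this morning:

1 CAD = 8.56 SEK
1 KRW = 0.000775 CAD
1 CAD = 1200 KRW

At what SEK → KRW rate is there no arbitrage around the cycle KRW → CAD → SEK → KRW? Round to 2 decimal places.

150.74

Known legs of the cycle: 0.000775 × 8.56 = 0.006634
For no arbitrage the full-cycle product must be 1, so the missing rate is 1 / 0.006634 ≈ 150.7386.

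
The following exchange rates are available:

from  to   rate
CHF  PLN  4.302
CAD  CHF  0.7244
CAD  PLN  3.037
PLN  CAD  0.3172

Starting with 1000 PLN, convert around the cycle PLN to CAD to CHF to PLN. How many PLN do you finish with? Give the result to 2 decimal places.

1000 PLN × 0.3172 = 317.2 CAD
317.2 CAD × 0.7244 = 229.77968 CHF
229.77968 CHF × 4.302 = 988.51218336 PLN

988.51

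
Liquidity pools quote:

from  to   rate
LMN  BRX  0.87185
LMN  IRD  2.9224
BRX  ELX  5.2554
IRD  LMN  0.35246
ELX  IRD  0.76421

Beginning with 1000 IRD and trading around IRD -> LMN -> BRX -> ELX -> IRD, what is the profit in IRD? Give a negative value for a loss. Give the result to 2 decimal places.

234.16

1000 IRD × 0.35246 = 352.46 LMN
352.46 LMN × 0.87185 = 307.292251 BRX
307.292251 BRX × 5.2554 = 1614.9436959054 ELX
1614.9436959054 ELX × 0.76421 = 1234.156121847865734 IRD
Net change: 1234.156121847865734 − 1000 = 234.156121847865734 IRD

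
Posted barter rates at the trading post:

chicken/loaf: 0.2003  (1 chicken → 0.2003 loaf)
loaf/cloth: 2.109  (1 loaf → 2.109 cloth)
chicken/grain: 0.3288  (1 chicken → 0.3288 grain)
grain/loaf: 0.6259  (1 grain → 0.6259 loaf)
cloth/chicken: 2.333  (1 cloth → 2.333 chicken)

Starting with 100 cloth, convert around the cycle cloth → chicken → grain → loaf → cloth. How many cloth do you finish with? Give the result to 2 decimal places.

101.26

100 cloth × 2.333 = 233.3 chicken
233.3 chicken × 0.3288 = 76.70904 grain
76.70904 grain × 0.6259 = 48.012188136 loaf
48.012188136 loaf × 2.109 = 101.257704778824 cloth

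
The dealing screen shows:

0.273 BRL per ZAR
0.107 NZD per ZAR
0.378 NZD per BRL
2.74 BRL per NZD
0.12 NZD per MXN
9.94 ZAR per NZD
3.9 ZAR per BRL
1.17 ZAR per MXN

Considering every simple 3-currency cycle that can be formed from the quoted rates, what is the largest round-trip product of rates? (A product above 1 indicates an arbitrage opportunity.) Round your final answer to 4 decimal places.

NZD→BRL→ZAR→NZD: 2.74 × 3.9 × 0.107 = 1.14340
NZD→ZAR→BRL→NZD: 9.94 × 0.273 × 0.378 = 1.02575
Maximum is NZD→BRL→ZAR→NZD at 1.1434; arbitrage exists.

1.1434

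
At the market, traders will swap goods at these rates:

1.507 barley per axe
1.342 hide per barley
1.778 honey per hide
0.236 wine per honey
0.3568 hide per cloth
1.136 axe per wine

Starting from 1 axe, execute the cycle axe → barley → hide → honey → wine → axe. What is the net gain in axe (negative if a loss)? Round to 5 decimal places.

-0.03598

1 axe × 1.507 = 1.507 barley
1.507 barley × 1.342 = 2.022394 hide
2.022394 hide × 1.778 = 3.595816532 honey
3.595816532 honey × 0.236 = 0.848612701552 wine
0.848612701552 wine × 1.136 = 0.964024028963072 axe
Net change: 0.964024028963072 − 1 = -0.035975971036928 axe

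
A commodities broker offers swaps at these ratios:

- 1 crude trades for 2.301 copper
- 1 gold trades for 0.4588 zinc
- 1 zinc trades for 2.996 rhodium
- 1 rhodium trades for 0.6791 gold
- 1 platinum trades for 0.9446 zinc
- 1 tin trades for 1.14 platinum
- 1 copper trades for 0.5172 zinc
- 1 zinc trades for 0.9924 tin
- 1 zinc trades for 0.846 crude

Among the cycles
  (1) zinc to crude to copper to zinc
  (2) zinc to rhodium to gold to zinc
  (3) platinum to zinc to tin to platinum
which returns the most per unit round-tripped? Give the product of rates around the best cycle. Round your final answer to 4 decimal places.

(1) 0.846 × 2.301 × 0.5172 = 1.00681
(2) 2.996 × 0.6791 × 0.4588 = 0.93347
(3) 0.9446 × 0.9924 × 1.14 = 1.06866
Highest is cycle (3) at 1.0687 (>1, arbitrage).

1.0687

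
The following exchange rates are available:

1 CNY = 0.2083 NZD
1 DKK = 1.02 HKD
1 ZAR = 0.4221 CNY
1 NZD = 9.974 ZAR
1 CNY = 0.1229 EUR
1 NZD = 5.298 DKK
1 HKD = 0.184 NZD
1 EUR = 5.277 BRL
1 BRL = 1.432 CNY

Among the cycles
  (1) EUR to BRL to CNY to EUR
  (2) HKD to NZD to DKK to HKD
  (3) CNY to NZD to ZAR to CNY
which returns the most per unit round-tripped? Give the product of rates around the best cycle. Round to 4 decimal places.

(1) 5.277 × 1.432 × 0.1229 = 0.92871
(2) 0.184 × 5.298 × 1.02 = 0.99433
(3) 0.2083 × 9.974 × 0.4221 = 0.87695
Highest is cycle (2) at 0.9943 (≤1, no arbitrage).

0.9943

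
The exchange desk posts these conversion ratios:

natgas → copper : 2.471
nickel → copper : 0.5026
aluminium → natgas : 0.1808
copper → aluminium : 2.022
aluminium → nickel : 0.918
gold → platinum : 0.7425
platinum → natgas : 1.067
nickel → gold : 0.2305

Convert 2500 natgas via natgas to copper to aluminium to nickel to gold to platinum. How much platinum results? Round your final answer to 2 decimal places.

2500 natgas × 2.471 = 6177.5 copper
6177.5 copper × 2.022 = 12490.905 aluminium
12490.905 aluminium × 0.918 = 11466.65079 nickel
11466.65079 nickel × 0.2305 = 2643.063007095 gold
2643.063007095 gold × 0.7425 = 1962.4742827680375 platinum

1962.47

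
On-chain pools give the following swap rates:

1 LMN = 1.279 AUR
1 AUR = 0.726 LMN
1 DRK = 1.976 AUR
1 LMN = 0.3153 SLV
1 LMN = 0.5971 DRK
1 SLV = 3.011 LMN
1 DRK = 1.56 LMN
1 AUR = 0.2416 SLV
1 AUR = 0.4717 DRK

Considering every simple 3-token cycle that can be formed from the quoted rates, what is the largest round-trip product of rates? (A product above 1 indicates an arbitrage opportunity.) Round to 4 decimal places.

0.9412

DRK→LMN→AUR→DRK: 1.56 × 1.279 × 0.4717 = 0.94115
LMN→AUR→SLV→LMN: 1.279 × 0.2416 × 3.011 = 0.93042
DRK→AUR→LMN→DRK: 1.976 × 0.726 × 0.5971 = 0.85659
Maximum is DRK→LMN→AUR→DRK at 0.9412; no arbitrage — every cycle loses value.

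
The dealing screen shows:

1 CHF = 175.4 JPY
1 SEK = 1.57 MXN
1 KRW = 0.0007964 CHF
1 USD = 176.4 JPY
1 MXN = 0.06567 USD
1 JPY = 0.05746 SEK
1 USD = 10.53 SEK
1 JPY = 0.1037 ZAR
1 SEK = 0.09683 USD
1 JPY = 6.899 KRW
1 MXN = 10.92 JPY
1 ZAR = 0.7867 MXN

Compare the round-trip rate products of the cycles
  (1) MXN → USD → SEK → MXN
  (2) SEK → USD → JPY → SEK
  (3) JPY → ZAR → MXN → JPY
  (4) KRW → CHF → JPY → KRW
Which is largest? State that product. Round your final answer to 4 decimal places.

1.0857

(1) 0.06567 × 10.53 × 1.57 = 1.08566
(2) 0.09683 × 176.4 × 0.05746 = 0.98146
(3) 0.1037 × 0.7867 × 10.92 = 0.89086
(4) 0.0007964 × 175.4 × 6.899 = 0.96371
Highest is cycle (1) at 1.0857 (>1, arbitrage).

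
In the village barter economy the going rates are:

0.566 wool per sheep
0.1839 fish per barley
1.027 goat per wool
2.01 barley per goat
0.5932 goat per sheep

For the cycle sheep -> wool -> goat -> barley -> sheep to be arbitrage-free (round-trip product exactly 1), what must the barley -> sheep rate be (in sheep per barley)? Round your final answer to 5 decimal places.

Known legs of the cycle: 0.566 × 1.027 × 2.01 = 1.16837682
For no arbitrage the full-cycle product must be 1, so the missing rate is 1 / 1.16837682 ≈ 0.8558883.

0.85589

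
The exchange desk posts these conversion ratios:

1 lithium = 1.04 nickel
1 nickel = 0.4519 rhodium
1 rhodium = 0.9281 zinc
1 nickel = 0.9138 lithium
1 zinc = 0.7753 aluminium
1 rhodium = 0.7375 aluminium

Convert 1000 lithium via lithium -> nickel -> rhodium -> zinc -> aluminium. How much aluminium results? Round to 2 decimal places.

338.17

1000 lithium × 1.04 = 1040 nickel
1040 nickel × 0.4519 = 469.976 rhodium
469.976 rhodium × 0.9281 = 436.1847256 zinc
436.1847256 zinc × 0.7753 = 338.17401775768 aluminium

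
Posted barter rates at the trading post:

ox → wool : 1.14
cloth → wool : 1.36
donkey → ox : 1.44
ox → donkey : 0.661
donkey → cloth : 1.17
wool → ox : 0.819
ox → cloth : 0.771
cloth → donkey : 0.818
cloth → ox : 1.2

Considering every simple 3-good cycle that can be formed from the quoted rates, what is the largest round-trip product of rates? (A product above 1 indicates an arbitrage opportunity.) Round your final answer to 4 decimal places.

cloth→ox→donkey→cloth: 1.2 × 0.661 × 1.17 = 0.92804
cloth→donkey→ox→cloth: 0.818 × 1.44 × 0.771 = 0.90818
cloth→wool→ox→cloth: 1.36 × 0.819 × 0.771 = 0.85877
Maximum is cloth→ox→donkey→cloth at 0.9280; no arbitrage — every cycle loses value.

0.9280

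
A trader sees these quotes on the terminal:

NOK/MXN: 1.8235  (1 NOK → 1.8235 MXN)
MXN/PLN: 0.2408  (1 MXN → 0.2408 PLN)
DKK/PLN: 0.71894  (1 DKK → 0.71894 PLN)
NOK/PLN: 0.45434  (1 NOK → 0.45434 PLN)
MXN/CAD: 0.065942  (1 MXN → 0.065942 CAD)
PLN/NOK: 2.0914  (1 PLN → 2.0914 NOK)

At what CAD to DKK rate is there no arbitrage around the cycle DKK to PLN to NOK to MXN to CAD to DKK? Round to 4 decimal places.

Known legs of the cycle: 0.71894 × 2.0914 × 1.8235 × 0.065942 = 0.180799670094514492
For no arbitrage the full-cycle product must be 1, so the missing rate is 1 / 0.180799670094514492 ≈ 5.530984.

5.5310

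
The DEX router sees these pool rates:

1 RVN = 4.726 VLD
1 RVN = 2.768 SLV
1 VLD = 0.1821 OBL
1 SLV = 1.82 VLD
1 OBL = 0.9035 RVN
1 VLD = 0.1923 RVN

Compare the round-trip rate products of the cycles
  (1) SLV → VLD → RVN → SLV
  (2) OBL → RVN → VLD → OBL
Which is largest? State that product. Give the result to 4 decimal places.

(1) 1.82 × 0.1923 × 2.768 = 0.96876
(2) 0.9035 × 4.726 × 0.1821 = 0.77756
Highest is cycle (1) at 0.9688 (≤1, no arbitrage).

0.9688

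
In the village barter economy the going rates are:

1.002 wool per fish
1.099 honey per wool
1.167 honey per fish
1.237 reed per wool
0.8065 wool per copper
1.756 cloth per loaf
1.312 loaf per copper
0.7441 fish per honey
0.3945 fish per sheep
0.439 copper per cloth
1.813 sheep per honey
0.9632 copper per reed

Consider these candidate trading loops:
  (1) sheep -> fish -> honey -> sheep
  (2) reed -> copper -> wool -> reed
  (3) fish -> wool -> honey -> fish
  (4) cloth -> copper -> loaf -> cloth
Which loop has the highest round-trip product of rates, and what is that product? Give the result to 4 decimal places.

(1) 0.3945 × 1.167 × 1.813 = 0.83467
(2) 0.9632 × 0.8065 × 1.237 = 0.96093
(3) 1.002 × 1.099 × 0.7441 = 0.81940
(4) 0.439 × 1.312 × 1.756 = 1.01140
Highest is cycle (4) at 1.0114 (>1, arbitrage).

1.0114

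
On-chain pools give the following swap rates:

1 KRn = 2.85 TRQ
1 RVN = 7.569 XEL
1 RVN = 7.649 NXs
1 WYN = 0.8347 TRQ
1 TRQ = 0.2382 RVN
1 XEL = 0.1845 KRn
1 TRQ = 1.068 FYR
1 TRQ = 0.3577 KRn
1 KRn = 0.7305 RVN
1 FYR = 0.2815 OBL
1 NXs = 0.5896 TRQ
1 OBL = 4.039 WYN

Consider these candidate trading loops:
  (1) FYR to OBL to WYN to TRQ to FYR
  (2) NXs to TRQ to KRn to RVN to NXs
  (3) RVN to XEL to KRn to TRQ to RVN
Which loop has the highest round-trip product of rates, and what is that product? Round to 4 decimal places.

(1) 0.2815 × 4.039 × 0.8347 × 1.068 = 1.01357
(2) 0.5896 × 0.3577 × 0.7305 × 7.649 = 1.17842
(3) 7.569 × 0.1845 × 2.85 × 0.2382 = 0.94803
Highest is cycle (2) at 1.1784 (>1, arbitrage).

1.1784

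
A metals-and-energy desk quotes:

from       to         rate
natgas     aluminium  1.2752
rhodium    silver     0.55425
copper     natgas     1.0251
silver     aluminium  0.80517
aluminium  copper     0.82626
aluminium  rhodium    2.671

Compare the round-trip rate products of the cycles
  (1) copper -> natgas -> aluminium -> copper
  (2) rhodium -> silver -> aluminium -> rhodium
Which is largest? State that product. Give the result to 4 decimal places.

(1) 1.0251 × 1.2752 × 0.82626 = 1.08009
(2) 0.55425 × 0.80517 × 2.671 = 1.19198
Highest is cycle (2) at 1.1920 (>1, arbitrage).

1.1920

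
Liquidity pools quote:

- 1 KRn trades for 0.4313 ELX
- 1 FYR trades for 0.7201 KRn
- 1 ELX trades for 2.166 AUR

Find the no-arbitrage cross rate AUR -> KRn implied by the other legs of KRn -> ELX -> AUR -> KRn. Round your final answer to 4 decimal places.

1.0704

Known legs of the cycle: 0.4313 × 2.166 = 0.9341958
For no arbitrage the full-cycle product must be 1, so the missing rate is 1 / 0.9341958 ≈ 1.070439.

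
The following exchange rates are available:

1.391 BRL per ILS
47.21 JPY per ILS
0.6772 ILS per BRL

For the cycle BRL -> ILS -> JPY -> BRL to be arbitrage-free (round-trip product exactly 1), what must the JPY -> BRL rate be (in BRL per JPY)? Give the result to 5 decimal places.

0.03128

Known legs of the cycle: 0.6772 × 47.21 = 31.970612
For no arbitrage the full-cycle product must be 1, so the missing rate is 1 / 31.970612 ≈ 0.0312787.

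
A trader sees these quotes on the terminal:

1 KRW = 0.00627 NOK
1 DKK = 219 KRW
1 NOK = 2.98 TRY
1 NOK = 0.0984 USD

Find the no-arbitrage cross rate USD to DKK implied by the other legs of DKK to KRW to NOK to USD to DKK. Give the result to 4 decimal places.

7.4010

Known legs of the cycle: 219 × 0.00627 × 0.0984 = 0.135115992
For no arbitrage the full-cycle product must be 1, so the missing rate is 1 / 0.135115992 ≈ 7.401048.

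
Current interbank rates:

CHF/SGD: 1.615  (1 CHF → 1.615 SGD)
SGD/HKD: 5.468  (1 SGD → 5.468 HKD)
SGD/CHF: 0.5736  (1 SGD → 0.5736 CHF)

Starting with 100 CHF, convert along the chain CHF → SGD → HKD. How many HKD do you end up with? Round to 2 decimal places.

883.08

100 CHF × 1.615 = 161.5 SGD
161.5 SGD × 5.468 = 883.082 HKD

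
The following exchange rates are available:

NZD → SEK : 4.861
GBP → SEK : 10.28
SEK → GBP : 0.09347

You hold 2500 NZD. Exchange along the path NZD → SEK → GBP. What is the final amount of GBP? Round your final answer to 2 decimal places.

2500 NZD × 4.861 = 12152.5 SEK
12152.5 SEK × 0.09347 = 1135.894175 GBP

1135.89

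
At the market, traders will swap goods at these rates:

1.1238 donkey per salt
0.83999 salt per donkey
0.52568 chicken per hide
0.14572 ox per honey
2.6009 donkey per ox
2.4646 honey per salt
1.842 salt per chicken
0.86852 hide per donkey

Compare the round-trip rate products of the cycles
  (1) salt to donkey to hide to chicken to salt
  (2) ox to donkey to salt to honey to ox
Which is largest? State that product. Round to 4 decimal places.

0.9451

(1) 1.1238 × 0.86852 × 0.52568 × 1.842 = 0.94510
(2) 2.6009 × 0.83999 × 2.4646 × 0.14572 = 0.78463
Highest is cycle (1) at 0.9451 (≤1, no arbitrage).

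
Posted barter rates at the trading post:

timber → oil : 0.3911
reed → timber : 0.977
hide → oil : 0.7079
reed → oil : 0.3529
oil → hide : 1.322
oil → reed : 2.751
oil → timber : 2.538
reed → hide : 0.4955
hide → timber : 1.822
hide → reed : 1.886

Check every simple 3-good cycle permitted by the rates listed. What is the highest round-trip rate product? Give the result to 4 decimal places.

1.0512

timber→oil→reed→timber: 0.3911 × 2.751 × 0.977 = 1.05117
hide→oil→reed→hide: 0.7079 × 2.751 × 0.4955 = 0.96495
timber→oil→hide→timber: 0.3911 × 1.322 × 1.822 = 0.94204
hide→reed→oil→hide: 1.886 × 0.3529 × 1.322 = 0.87988
Maximum is timber→oil→reed→timber at 1.0512; arbitrage exists.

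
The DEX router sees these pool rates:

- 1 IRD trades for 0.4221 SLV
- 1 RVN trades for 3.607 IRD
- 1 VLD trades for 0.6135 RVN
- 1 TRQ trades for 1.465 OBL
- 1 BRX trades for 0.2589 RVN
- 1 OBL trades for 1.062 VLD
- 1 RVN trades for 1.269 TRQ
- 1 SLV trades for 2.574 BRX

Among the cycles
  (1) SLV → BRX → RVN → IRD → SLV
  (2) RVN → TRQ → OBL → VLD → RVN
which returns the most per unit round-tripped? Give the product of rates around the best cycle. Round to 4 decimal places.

(1) 2.574 × 0.2589 × 3.607 × 0.4221 = 1.01462
(2) 1.269 × 1.465 × 1.062 × 0.6135 = 1.21126
Highest is cycle (2) at 1.2113 (>1, arbitrage).

1.2113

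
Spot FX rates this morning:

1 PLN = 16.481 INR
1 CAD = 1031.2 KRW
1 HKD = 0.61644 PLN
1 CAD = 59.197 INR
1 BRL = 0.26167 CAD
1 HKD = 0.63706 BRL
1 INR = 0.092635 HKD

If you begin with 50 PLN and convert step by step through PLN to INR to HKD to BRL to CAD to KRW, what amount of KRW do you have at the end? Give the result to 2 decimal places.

50 PLN × 16.481 = 824.05 INR
824.05 INR × 0.092635 = 76.33587175 HKD
76.33587175 HKD × 0.63706 = 48.630530457055 BRL
48.630530457055 BRL × 0.26167 = 12.72515090469758185 CAD
12.72515090469758185 CAD × 1031.2 = 13122.17561292414640372 KRW

13122.18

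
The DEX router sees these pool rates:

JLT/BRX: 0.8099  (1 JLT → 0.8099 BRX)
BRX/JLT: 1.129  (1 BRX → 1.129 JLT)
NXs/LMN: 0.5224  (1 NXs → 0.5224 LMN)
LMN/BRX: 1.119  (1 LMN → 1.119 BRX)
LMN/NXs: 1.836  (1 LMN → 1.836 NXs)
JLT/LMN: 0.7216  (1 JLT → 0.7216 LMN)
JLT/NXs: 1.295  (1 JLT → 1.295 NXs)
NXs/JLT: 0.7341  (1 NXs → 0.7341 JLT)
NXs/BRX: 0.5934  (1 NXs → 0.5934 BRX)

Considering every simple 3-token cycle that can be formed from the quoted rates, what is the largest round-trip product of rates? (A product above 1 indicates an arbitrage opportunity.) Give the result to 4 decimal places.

NXs→JLT→LMN→NXs: 0.7341 × 0.7216 × 1.836 = 0.97258
LMN→BRX→JLT→LMN: 1.119 × 1.129 × 0.7216 = 0.91163
NXs→BRX→JLT→NXs: 0.5934 × 1.129 × 1.295 = 0.86758
Maximum is NXs→JLT→LMN→NXs at 0.9726; no arbitrage — every cycle loses value.

0.9726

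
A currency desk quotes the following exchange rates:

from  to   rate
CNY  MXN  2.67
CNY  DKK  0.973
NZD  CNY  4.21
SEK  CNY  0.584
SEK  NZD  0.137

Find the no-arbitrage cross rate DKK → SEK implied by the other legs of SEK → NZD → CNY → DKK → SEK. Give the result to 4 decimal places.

Known legs of the cycle: 0.137 × 4.21 × 0.973 = 0.56119721
For no arbitrage the full-cycle product must be 1, so the missing rate is 1 / 0.56119721 ≈ 1.781905.

1.7819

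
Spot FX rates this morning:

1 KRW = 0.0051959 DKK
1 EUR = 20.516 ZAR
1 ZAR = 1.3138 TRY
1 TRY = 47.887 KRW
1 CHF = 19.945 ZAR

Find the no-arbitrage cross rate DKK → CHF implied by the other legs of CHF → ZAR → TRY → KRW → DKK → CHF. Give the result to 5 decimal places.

0.15338

Known legs of the cycle: 19.945 × 1.3138 × 47.887 × 0.0051959 = 6.5199116793528053
For no arbitrage the full-cycle product must be 1, so the missing rate is 1 / 6.5199116793528053 ≈ 0.1533763.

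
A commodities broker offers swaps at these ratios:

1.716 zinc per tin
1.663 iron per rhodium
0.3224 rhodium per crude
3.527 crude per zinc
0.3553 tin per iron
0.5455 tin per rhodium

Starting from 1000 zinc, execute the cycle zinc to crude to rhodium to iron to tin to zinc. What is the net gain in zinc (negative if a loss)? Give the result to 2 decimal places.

152.94

1000 zinc × 3.527 = 3527 crude
3527 crude × 0.3224 = 1137.1048 rhodium
1137.1048 rhodium × 1.663 = 1891.0052824 iron
1891.0052824 iron × 0.3553 = 671.87417683672 tin
671.87417683672 tin × 1.716 = 1152.93608745181152 zinc
Net change: 1152.93608745181152 − 1000 = 152.93608745181152 zinc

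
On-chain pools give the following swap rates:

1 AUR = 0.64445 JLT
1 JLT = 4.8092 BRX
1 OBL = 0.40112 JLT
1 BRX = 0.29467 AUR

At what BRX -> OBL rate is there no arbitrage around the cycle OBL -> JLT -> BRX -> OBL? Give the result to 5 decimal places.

0.51839

Known legs of the cycle: 0.40112 × 4.8092 = 1.929066304
For no arbitrage the full-cycle product must be 1, so the missing rate is 1 / 1.929066304 ≈ 0.5183855.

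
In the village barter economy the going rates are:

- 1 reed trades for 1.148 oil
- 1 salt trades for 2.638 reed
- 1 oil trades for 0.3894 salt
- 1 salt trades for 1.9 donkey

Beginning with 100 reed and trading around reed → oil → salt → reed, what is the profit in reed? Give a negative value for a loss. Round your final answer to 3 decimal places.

100 reed × 1.148 = 114.8 oil
114.8 oil × 0.3894 = 44.70312 salt
44.70312 salt × 2.638 = 117.92683056 reed
Net change: 117.92683056 − 100 = 17.92683056 reed

17.927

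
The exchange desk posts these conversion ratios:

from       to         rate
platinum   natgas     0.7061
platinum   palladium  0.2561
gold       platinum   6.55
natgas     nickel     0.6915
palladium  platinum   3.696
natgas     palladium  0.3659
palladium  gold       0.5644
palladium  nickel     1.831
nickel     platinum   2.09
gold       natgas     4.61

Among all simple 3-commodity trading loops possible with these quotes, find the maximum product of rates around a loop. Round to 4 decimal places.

natgas→nickel→platinum→natgas: 0.6915 × 2.09 × 0.7061 = 1.02048
palladium→nickel→platinum→palladium: 1.831 × 2.09 × 0.2561 = 0.98004
natgas→palladium→platinum→natgas: 0.3659 × 3.696 × 0.7061 = 0.95491
gold→natgas→palladium→gold: 4.61 × 0.3659 × 0.5644 = 0.95203
gold→platinum→palladium→gold: 6.55 × 0.2561 × 0.5644 = 0.94676
Maximum is natgas→nickel→platinum→natgas at 1.0205; arbitrage exists.

1.0205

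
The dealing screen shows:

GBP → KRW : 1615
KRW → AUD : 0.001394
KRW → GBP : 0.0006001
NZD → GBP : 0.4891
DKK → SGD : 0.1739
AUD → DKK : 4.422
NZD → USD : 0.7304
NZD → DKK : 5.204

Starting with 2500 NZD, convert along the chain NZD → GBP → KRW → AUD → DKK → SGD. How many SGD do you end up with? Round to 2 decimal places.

2500 NZD × 0.4891 = 1222.75 GBP
1222.75 GBP × 1615 = 1974741.25 KRW
1974741.25 KRW × 0.001394 = 2752.7893025 AUD
2752.7893025 AUD × 4.422 = 12172.834295655 DKK
12172.834295655 DKK × 0.1739 = 2116.8558840144045 SGD

2116.86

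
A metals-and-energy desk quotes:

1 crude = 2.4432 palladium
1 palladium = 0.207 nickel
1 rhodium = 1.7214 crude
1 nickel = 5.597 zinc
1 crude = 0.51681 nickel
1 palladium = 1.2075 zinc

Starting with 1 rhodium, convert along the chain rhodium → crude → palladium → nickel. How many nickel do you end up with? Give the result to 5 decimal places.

0.87058

1 rhodium × 1.7214 = 1.7214 crude
1.7214 crude × 2.4432 = 4.20572448 palladium
4.20572448 palladium × 0.207 = 0.87058496736 nickel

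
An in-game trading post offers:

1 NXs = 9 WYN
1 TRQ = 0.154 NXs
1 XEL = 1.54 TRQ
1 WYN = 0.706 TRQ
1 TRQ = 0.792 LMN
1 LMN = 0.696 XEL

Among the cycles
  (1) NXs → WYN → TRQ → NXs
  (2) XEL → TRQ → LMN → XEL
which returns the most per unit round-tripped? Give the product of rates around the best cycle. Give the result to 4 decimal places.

(1) 9 × 0.706 × 0.154 = 0.97852
(2) 1.54 × 0.792 × 0.696 = 0.84890
Highest is cycle (1) at 0.9785 (≤1, no arbitrage).

0.9785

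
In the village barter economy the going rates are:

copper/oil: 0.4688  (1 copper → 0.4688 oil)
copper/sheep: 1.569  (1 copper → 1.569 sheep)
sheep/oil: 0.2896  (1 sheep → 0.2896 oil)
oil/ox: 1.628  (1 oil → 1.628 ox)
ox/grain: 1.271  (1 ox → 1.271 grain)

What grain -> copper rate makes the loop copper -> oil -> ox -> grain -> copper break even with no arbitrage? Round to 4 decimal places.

Known legs of the cycle: 0.4688 × 1.628 × 1.271 = 0.9700353344
For no arbitrage the full-cycle product must be 1, so the missing rate is 1 / 0.9700353344 ≈ 1.030890.

1.0309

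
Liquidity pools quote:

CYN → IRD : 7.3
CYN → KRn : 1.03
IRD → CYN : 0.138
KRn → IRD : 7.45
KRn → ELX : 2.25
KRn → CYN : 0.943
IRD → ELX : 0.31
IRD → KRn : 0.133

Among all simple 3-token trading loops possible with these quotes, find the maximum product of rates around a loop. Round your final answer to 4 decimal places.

1.0589

IRD→CYN→KRn→IRD: 0.138 × 1.03 × 7.45 = 1.05894
IRD→KRn→CYN→IRD: 0.133 × 0.943 × 7.3 = 0.91556
Maximum is IRD→CYN→KRn→IRD at 1.0589; arbitrage exists.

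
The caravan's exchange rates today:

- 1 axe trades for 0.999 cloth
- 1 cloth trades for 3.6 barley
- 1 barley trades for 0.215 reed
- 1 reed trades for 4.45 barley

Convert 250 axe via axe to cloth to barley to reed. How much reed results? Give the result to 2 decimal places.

193.31

250 axe × 0.999 = 249.75 cloth
249.75 cloth × 3.6 = 899.1 barley
899.1 barley × 0.215 = 193.3065 reed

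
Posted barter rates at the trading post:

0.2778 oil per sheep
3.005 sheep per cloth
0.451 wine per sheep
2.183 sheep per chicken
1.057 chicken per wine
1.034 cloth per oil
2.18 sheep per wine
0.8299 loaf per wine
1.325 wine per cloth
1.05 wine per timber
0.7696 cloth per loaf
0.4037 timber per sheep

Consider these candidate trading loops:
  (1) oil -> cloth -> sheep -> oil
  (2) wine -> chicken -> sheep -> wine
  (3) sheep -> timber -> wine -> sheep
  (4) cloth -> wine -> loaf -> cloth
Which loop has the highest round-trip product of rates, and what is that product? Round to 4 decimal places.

(1) 1.034 × 3.005 × 0.2778 = 0.86317
(2) 1.057 × 2.183 × 0.451 = 1.04065
(3) 0.4037 × 1.05 × 2.18 = 0.92407
(4) 1.325 × 0.8299 × 0.7696 = 0.84627
Highest is cycle (2) at 1.0407 (>1, arbitrage).

1.0407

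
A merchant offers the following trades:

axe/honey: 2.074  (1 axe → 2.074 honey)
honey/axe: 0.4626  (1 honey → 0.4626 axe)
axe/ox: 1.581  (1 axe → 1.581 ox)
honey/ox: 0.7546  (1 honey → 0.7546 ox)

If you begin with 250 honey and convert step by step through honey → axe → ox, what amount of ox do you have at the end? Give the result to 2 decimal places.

182.84

250 honey × 0.4626 = 115.65 axe
115.65 axe × 1.581 = 182.84265 ox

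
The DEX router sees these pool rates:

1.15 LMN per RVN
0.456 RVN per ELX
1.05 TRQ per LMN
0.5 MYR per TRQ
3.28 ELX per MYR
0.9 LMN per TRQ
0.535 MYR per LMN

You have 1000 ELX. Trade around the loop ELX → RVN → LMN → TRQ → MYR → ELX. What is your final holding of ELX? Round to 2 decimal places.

1000 ELX × 0.456 = 456 RVN
456 RVN × 1.15 = 524.4 LMN
524.4 LMN × 1.05 = 550.62 TRQ
550.62 TRQ × 0.5 = 275.31 MYR
275.31 MYR × 3.28 = 903.0168 ELX

903.02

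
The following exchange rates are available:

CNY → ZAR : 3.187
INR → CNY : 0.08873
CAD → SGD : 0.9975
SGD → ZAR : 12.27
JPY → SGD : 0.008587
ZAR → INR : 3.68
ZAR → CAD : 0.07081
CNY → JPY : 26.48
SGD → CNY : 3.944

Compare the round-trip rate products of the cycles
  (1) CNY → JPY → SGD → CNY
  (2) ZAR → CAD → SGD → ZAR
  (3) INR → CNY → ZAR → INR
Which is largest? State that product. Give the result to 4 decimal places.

(1) 26.48 × 0.008587 × 3.944 = 0.89680
(2) 0.07081 × 0.9975 × 12.27 = 0.86667
(3) 0.08873 × 3.187 × 3.68 = 1.04064
Highest is cycle (3) at 1.0406 (>1, arbitrage).

1.0406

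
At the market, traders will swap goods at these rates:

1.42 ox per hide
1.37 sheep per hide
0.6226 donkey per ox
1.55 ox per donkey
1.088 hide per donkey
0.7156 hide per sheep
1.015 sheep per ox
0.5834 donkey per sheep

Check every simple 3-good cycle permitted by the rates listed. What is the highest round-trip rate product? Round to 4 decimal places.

1.0314

hide→ox→sheep→hide: 1.42 × 1.015 × 0.7156 = 1.03139
hide→ox→donkey→hide: 1.42 × 0.6226 × 1.088 = 0.96189
ox→sheep→donkey→ox: 1.015 × 0.5834 × 1.55 = 0.91783
hide→sheep→donkey→hide: 1.37 × 0.5834 × 1.088 = 0.86959
Maximum is hide→ox→sheep→hide at 1.0314; arbitrage exists.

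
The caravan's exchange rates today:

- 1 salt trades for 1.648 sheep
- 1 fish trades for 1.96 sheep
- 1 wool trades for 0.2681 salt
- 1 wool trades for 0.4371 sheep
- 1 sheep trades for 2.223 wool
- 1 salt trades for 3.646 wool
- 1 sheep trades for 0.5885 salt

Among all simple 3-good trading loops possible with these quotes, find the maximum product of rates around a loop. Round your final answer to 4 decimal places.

sheep→wool→salt→sheep: 2.223 × 0.2681 × 1.648 = 0.98219
sheep→salt→wool→sheep: 0.5885 × 3.646 × 0.4371 = 0.93787
Maximum is sheep→wool→salt→sheep at 0.9822; no arbitrage — every cycle loses value.

0.9822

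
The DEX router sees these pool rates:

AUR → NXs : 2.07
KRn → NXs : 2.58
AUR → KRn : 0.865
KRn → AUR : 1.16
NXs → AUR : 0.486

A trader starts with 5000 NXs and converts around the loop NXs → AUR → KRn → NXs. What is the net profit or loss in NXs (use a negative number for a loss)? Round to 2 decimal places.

423.03

5000 NXs × 0.486 = 2430 AUR
2430 AUR × 0.865 = 2101.95 KRn
2101.95 KRn × 2.58 = 5423.031 NXs
Net change: 5423.031 − 5000 = 423.031 NXs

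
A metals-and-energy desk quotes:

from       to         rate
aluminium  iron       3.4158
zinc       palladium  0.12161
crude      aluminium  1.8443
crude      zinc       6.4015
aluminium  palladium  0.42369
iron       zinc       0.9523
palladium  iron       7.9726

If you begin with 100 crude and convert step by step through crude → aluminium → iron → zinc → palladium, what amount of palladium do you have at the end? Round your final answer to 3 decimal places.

100 crude × 1.8443 = 184.43 aluminium
184.43 aluminium × 3.4158 = 629.975994 iron
629.975994 iron × 0.9523 = 599.9261390862 zinc
599.9261390862 zinc × 0.12161 = 72.957017774272782 palladium

72.957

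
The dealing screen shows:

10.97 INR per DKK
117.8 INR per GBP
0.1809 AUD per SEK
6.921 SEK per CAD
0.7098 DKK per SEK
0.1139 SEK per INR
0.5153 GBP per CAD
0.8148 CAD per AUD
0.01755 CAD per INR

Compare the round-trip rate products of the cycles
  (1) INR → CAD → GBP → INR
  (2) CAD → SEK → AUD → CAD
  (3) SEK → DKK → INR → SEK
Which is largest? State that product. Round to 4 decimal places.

1.0653

(1) 0.01755 × 0.5153 × 117.8 = 1.06533
(2) 6.921 × 0.1809 × 0.8148 = 1.02014
(3) 0.7098 × 10.97 × 0.1139 = 0.88688
Highest is cycle (1) at 1.0653 (>1, arbitrage).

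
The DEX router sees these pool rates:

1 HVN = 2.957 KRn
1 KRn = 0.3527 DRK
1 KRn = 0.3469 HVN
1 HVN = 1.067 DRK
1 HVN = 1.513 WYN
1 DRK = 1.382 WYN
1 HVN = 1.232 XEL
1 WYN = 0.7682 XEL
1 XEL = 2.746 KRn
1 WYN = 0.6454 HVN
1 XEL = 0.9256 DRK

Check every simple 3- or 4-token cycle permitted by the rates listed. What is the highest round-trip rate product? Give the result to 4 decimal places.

1.1736

HVN→XEL→KRn→HVN: 1.232 × 2.746 × 0.3469 = 1.17359
HVN→WYN→XEL→KRn→HVN: 1.513 × 0.7682 × 2.746 × 0.3469 = 1.10718
KRn→DRK→WYN→XEL→KRn: 0.3527 × 1.382 × 0.7682 × 2.746 = 1.02823
HVN→XEL→DRK→WYN→HVN: 1.232 × 0.9256 × 1.382 × 0.6454 = 1.01712
XEL→DRK→WYN→XEL: 0.9256 × 1.382 × 0.7682 = 0.98267
HVN→DRK→WYN→HVN: 1.067 × 1.382 × 0.6454 = 0.95170
HVN→KRn→DRK→WYN→HVN: 2.957 × 0.3527 × 1.382 × 0.6454 = 0.93024
Maximum is HVN→XEL→KRn→HVN at 1.1736; arbitrage exists.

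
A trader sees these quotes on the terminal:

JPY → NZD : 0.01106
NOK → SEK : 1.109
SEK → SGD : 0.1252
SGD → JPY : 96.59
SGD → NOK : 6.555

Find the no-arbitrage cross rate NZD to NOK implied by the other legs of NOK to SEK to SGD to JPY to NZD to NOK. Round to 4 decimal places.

Known legs of the cycle: 1.109 × 0.1252 × 96.59 × 0.01106 = 0.14832800927672
For no arbitrage the full-cycle product must be 1, so the missing rate is 1 / 0.14832800927672 ≈ 6.741815.

6.7418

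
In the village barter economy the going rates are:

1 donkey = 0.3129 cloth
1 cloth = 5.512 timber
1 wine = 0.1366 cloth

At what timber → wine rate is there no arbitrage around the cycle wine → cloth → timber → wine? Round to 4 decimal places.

Known legs of the cycle: 0.1366 × 5.512 = 0.7529392
For no arbitrage the full-cycle product must be 1, so the missing rate is 1 / 0.7529392 ≈ 1.328128.

1.3281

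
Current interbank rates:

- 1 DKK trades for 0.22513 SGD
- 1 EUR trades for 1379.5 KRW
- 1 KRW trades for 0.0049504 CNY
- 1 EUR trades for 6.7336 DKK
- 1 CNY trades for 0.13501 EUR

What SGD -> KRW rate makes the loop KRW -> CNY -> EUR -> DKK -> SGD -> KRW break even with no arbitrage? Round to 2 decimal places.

986.99

Known legs of the cycle: 0.0049504 × 0.13501 × 6.7336 × 0.22513 = 0.001013180715040329472
For no arbitrage the full-cycle product must be 1, so the missing rate is 1 / 0.001013180715040329472 ≈ 986.9908.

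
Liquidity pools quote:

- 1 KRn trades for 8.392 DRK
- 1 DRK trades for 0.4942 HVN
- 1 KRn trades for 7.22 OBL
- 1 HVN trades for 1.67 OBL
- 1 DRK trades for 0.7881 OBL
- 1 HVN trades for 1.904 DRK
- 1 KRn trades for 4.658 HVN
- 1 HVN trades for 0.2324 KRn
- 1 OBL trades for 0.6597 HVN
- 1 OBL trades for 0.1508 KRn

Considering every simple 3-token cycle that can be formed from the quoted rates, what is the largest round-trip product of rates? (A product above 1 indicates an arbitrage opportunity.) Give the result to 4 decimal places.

KRn→HVN→OBL→KRn: 4.658 × 1.67 × 0.1508 = 1.17305
KRn→OBL→HVN→KRn: 7.22 × 0.6597 × 0.2324 = 1.10693
KRn→DRK→OBL→KRn: 8.392 × 0.7881 × 0.1508 = 0.99735
OBL→HVN→DRK→OBL: 0.6597 × 1.904 × 0.7881 = 0.98991
KRn→DRK→HVN→KRn: 8.392 × 0.4942 × 0.2324 = 0.96384
Maximum is KRn→HVN→OBL→KRn at 1.1731; arbitrage exists.

1.1731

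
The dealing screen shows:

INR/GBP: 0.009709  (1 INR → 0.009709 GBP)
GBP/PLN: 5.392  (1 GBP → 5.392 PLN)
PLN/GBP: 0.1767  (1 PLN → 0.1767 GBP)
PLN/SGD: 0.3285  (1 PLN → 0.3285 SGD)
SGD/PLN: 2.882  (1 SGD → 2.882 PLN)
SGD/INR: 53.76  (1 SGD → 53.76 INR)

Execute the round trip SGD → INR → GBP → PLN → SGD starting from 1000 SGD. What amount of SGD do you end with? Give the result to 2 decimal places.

1000 SGD × 53.76 = 53760 INR
53760 INR × 0.009709 = 521.95584 GBP
521.95584 GBP × 5.392 = 2814.38588928 PLN
2814.38588928 PLN × 0.3285 = 924.52576462848 SGD

924.53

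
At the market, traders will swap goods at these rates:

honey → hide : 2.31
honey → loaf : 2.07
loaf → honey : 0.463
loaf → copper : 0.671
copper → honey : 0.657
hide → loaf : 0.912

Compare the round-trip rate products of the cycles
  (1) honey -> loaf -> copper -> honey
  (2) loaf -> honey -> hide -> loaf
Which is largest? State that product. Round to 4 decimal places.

(1) 2.07 × 0.671 × 0.657 = 0.91255
(2) 0.463 × 2.31 × 0.912 = 0.97541
Highest is cycle (2) at 0.9754 (≤1, no arbitrage).

0.9754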